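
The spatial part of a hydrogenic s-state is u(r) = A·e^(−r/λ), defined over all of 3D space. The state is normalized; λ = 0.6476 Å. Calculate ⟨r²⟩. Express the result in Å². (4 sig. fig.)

⟨r²⟩ = ∫ r^2 |u|² 4πr² dr over the full domain.
Since the A² factors cancel between numerator and denominator, ⟨r²⟩ = 3·λ^2.
Putting λ = 0.6476 gives 1.2582.

⟨r^2⟩ ≈ 1.258 Å^2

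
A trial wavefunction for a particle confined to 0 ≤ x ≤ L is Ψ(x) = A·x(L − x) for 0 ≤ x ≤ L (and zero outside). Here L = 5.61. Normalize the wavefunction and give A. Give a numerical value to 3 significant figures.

Normalization requires ∫|Ψ|² dx = 1, integrated from 0 to L.
Expanding the polynomial and integrating term by term, ∫|Ψ|² dx = A²·(L^5/30).
Setting this equal to 1 gives A² = 1/(L^5/30).
With L = 5.61: A² = 0.005399 and A = 0.07348.

A ≈ 0.0735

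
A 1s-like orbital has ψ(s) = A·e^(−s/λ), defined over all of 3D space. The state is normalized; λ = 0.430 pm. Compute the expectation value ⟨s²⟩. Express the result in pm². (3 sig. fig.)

By definition ⟨s²⟩ = ∫ s^2 |ψ(s)|² 4πs² ds.
Using ∫₀^∞ sⁿ e^(−αs) ds = n!/αⁿ⁺¹, evaluating both integrals, ⟨s²⟩ = 3·λ^2.
With λ = 0.430, ⟨s^2⟩ = 0.5547.

⟨s^2⟩ ≈ 0.555 pm^2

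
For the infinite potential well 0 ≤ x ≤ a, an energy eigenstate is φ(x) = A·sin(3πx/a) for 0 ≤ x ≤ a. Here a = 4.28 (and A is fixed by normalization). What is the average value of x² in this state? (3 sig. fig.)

By definition ⟨x²⟩ = ∫ x^2 |φ(x)|² dx.
With ∫₀^a sin²(nπx/a) dx = a/2, the ratio of the moment integral to the normalization integral gives ⟨x²⟩ = -a^2/(18·π^2) + a^2/3.
Putting a = 4.28 gives 6.003.

⟨x^2⟩ ≈ 6.00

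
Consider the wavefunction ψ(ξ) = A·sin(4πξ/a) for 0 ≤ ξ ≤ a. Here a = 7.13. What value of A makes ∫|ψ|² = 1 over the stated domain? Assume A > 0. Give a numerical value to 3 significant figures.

A ≈ 0.530

The normalization condition is ∫|ψ|² dξ = 1 from 0 to a.
Using sin²θ = (1 − cos 2θ)/2, ∫|ψ|² dξ = A²·(a/2).
Hence A² = 1/[a/2].
Plugging in a = 7.13 yields A = 0.5296.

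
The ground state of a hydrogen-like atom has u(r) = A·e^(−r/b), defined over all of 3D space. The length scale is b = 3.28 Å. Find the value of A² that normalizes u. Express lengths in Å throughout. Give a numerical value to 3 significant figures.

Normalization requires ∫|u|² 4πr² dr = 1, integrated from 0 to ∞.
Recall ∫₀^∞ r^m e^(−r/β) dr = m!·β^(m+1), the integral (without the A² prefactor) comes out to π·b^3.
So A² = (π·b^3)^(−1).
Plugging in b = 3.28 yields A = 0.09498.

A^2 ≈ 0.00902 Å^(-3)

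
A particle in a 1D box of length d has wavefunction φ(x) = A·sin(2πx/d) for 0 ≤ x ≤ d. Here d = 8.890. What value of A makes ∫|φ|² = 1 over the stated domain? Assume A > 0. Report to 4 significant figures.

We need A² ∫|f|² dx = 1, taking the integral from 0 to d.
Using sin²θ = (1 − cos 2θ)/2, ∫|φ|² dx = A²·(d/2).
So A² = (d/2)^(−1).
Plugging in d = 8.890 yields A = 0.47431.

A ≈ 0.4743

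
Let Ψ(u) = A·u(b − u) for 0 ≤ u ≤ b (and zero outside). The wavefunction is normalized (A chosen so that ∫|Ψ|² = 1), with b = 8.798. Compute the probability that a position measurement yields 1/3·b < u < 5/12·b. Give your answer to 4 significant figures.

The probability is P = ∫ |Ψ|² du over [1/3·b, 5/12·b].
Since A² = 1/(b^5/30), this is the region integral divided by the full normalization integral.
Let t = u/b; then A² and the length scale cancel, so P = ∫_{1/3}^{5/12} t^2·(1 - t)^2 dt ÷ ∫_{0}^{1} t^2·(1 - t)^2 dt.
Using ∫ t^2·(1 - t)^2 dt = t^3·(6·t^2 - 15·t + 10)/30, the numerator is ≈ 0.00455810 and the denominator is 1/30.
The result is P = 0.13674.

P ≈ 0.1367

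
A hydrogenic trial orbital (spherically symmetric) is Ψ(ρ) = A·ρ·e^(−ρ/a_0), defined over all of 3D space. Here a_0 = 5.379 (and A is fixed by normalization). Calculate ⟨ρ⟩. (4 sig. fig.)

⟨ρ⟩ ≈ 13.45

The expectation value is the |Ψ|²-weighted average of ρ: ∫ ρ|Ψ|² 4πρ² dρ.
The ratio of the moment integral to the normalization integral gives ⟨ρ⟩ = 5·a_0/2.
Putting a_0 = 5.379 gives 13.448.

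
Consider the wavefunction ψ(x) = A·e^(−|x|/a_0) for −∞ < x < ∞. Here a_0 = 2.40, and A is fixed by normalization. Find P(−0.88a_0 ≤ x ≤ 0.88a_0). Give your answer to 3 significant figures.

|ψ|² is the probability density, so P = ∫_{−0.88a_0}^{0.88a_0} |ψ|² dx.
Since A² = 1/(a_0), this is the region integral divided by the full normalization integral.
Both integrals are even about x = 0, so only the x ≥ 0 halves are needed (the factors of 2 cancel). Substituting u = x/a_0, A² and the length scale cancel in the ratio: P = ∫_{0}^{0.88} e^(-2·u) du / ∫_{0}^{∞} e^(-2·u) du.
With ∫ e^(-2·u) du = -e^(-2·u)/2 + C, the region integral is 1/2 - e^(-44/25)/2 and the full one is 1/2.
Taking the ratio, P = 0.8280.

P ≈ 0.828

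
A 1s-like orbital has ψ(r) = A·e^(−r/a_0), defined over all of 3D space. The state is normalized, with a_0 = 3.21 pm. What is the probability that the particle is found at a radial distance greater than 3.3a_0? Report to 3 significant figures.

P = ∫ |ψ|² 4πr² dr over r > 3.3a_0.
Normalization gives A² = 1/(π·a_0^3).
Substituting u = r/a_0, A², 4π and the length scale all cancel in the ratio: P = ∫_{3.3}^{∞} u^2·e^(-2·u) du / ∫_{0}^{∞} u^2·e^(-2·u) du.
An antiderivative of u^2·e^(-2·u) is -(2·u^2 + 2·u + 1)·e^(-2·u)/4; evaluating from 3.3 to ∞ gives 1469·e^(-33/5)/200, while the full integral is 1/4.
This evaluates to P = 0.03997.

P ≈ 0.0400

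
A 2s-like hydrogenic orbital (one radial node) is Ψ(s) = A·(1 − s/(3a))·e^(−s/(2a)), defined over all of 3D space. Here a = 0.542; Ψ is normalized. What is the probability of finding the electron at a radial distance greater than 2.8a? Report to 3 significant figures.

With dV = 4πs²ds, the probability is ∫|Ψ|² dV over s > 2.8a.
The full normalization integral is A²·[8·π·a^3/3] = 1, fixing A².
Let u = s/a; then A², 4π and the length scale all cancel, so P = ∫_{2.8}^{∞} u^2·(1 - u/3)^2·e^(-u) du ÷ ∫_{0}^{∞} u^2·(1 - u/3)^2·e^(-u) du.
With ∫ u^2·(1 - u/3)^2·e^(-u) du = (-u^4 + 2·u^3 - 3·u^2 - 6·u - 6)·e^(-u)/9 + C, the region integral is ≈ 0.43163 and the full one is 2/3.
The region integral divided by the full integral gives P = 0.6474.

P ≈ 0.647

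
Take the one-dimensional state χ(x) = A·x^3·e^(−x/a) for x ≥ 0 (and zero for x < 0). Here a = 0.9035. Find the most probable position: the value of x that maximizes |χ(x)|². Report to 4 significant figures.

x ≈ 2.711

The maximum of |χ(x)|² occurs where its derivative vanishes.
Solving yields x = 3·a.
With a = 0.9035, the most probable position is 2.7105.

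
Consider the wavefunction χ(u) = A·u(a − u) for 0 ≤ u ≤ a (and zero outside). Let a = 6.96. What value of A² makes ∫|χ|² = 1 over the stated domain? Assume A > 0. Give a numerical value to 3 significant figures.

The normalization condition is ∫|χ|² du = 1 from 0 to a.
Carrying out the integral gives A² · a^5/30.
With a = 6.96: A² = 0.001837 and A = 0.04286.

A^2 ≈ 0.00184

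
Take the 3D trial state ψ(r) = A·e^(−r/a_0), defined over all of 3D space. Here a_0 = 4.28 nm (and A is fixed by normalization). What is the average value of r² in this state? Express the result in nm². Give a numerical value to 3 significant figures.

The expectation value is the |ψ|²-weighted average of r^2: ∫ r^2|ψ|² 4πr² dr.
With ∫₀^∞ r^4 e^(−αr) dr = 4!/α^5, evaluating both integrals, ⟨r²⟩ = 3·a_0^2.
With a_0 = 4.28, ⟨r^2⟩ = 54.96.

⟨r^2⟩ ≈ 55.0 nm^2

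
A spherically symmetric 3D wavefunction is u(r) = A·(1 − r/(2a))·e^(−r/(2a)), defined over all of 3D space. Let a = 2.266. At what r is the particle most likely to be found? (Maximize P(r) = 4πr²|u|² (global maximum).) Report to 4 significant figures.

r ≈ 11.86

The maximum of P(r) = 4πr²|u|² occurs where its derivative vanishes.
Solving yields r = a·(√(5) + 3).
With a = 2.266, the most probable radial distance is 11.865.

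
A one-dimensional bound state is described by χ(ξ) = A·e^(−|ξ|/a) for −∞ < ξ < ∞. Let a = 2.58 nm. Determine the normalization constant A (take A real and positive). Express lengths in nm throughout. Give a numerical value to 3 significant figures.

The normalization condition is ∫|χ|² dξ = 1 from −∞ to ∞.
Using ∫₀^∞ ξⁿ e^(−αξ) dξ = n!/αⁿ⁺¹, the integral (without the A² prefactor) comes out to a.
With a = 2.58: A² = 0.3876 and A = 0.6226.

A ≈ 0.623 nm^(-1/2)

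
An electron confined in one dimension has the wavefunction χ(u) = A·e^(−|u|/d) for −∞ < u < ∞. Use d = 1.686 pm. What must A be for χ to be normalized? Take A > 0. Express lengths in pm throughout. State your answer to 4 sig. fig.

Normalization requires ∫|χ|² du = 1, integrated from −∞ to ∞.
∫|χ|² du = A²·(d).
So A² = (d)^(−1).
Plugging in d = 1.686 yields A = 0.77014.

A ≈ 0.7701 pm^(-1/2)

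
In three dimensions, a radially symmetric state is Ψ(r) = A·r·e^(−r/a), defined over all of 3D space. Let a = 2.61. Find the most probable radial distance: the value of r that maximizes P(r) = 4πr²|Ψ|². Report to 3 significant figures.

Differentiate P(r) = 4πr²|Ψ|² with respect to r and set to zero.
This gives r = 2·a.
With a = 2.61, the most probable radial distance is 5.220.

r ≈ 5.22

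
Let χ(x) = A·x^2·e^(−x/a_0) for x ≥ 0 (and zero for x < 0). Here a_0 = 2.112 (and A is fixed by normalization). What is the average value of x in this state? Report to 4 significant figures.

⟨x⟩ ≈ 5.280

⟨x⟩ = ∫ x |χ|² dx over the full domain.
Using ∫₀^∞ xⁿ e^(−αx) dx = n!/αⁿ⁺¹, since the A² factors cancel between numerator and denominator, ⟨x⟩ = 5·a_0/2.
Putting a_0 = 2.112 gives 5.2800.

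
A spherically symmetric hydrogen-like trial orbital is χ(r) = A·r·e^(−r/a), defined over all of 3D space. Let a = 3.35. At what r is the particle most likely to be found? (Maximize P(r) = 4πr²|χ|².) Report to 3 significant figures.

The maximum of P(r) = 4πr²|χ|² occurs where its derivative vanishes.
Solving yields r = 2·a.
With a = 3.35, the most probable radial distance is 6.700.

r ≈ 6.70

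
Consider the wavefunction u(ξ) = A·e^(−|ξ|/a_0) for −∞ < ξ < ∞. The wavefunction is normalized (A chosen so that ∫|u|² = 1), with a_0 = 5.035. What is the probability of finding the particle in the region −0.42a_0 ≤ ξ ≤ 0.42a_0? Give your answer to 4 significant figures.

The probability is P = ∫ |u|² dξ over [−0.42a_0, 0.42a_0].
The normalization integral ∫|u|²dξ over the whole domain equals a_0·A², and A² cancels in the ratio.
Both integrals are even about ξ = 0, so only the ξ ≥ 0 halves are needed (the factors of 2 cancel). Substituting t = ξ/a_0, A² and the length scale cancel in the ratio: P = ∫_{0}^{0.42} e^(-2·t) dt / ∫_{0}^{∞} e^(-2·t) dt.
An antiderivative of e^(-2·t) is -e^(-2·t)/2; evaluating from 0 to 0.42 gives 1/2 - e^(-21/25)/2, while the full integral is 1/2.
Taking the ratio, P = 0.56829.

P ≈ 0.5683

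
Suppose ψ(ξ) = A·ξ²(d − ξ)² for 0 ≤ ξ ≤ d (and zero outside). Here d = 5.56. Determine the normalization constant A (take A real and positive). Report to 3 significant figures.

A ≈ 0.0111

Require ∫ |ψ|² dξ = 1 over the whole domain.
Expanding the polynomial and integrating term by term, carrying out the integral gives A² · d^9/630.
Substituting d = 5.56 gives A² = 0.0001241, so A = 0.01114.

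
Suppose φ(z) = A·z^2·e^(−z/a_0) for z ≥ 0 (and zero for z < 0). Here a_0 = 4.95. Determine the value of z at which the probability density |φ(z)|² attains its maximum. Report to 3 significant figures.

z ≈ 9.90

Set d/dz [|φ(z)|²] = 0 and solve for z > 0.
Solving yields z = 2·a_0.
With a_0 = 4.95, the most probable position is 9.900.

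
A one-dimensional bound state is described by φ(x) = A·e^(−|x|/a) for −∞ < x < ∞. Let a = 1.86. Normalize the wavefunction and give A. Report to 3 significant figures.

A ≈ 0.733

Normalization requires ∫|φ|² dx = 1, integrated from −∞ to ∞.
Carrying out the integral gives A² · a.
So A² = (a)^(−1).
With a = 1.86: A² = 0.5376 and A = 0.7332.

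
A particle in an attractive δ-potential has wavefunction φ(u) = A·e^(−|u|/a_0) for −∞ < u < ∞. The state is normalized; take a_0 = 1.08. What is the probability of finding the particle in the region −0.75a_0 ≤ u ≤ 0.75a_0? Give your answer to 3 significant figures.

P ≈ 0.777

|φ|² is the probability density, so P = ∫_{−0.75a_0}^{0.75a_0} |φ|² du.
Since A² = 1/(a_0), this is the region integral divided by the full normalization integral.
Both integrals are even about u = 0, so only the u ≥ 0 halves are needed (the factors of 2 cancel). In terms of t = u/a_0 (A² and the length scale cancel between numerator and denominator), P = [∫_{0}^{0.75} e^(-2·t) dt] / [∫_{0}^{∞} e^(-2·t) dt].
Using ∫ e^(-2·t) dt = -e^(-2·t)/2, the numerator is 1/2 - e^(-3/2)/2 and the denominator is 1/2.
The result is P = 0.7769.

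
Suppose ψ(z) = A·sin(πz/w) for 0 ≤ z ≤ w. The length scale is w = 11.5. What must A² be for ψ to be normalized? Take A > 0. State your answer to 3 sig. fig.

We need A² ∫|f|² dz = 1, taking the integral from 0 to w.
Carrying out the integral gives A² · w/2.
So A² = (w/2)^(−1).
Substituting w = 11.5 gives A² = 0.1739, so A = 0.4170.

A^2 ≈ 0.174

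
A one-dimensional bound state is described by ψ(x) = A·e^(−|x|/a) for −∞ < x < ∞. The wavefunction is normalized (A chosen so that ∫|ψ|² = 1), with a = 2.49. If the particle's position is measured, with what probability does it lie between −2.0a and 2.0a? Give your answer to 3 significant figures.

P ≈ 0.982

P = ∫_{−2.0a}^{2.0a} |ψ(x)|² dx.
Since A² = 1/(a), this is the region integral divided by the full normalization integral.
By symmetry take twice the x ≥ 0 contribution in numerator and denominator; the 2's cancel. Let u = x/a; then A² and the length scale cancel, so P = ∫_{0}^{2.0} e^(-2·u) du ÷ ∫_{0}^{∞} e^(-2·u) du.
Using ∫ e^(-2·u) du = -e^(-2·u)/2, the numerator is 1/2 - e^(-4)/2 and the denominator is 1/2.
Taking the ratio, P = 0.9817.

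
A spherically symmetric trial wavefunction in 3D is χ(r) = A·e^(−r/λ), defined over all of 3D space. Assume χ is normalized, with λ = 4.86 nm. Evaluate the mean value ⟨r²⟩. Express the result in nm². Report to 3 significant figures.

⟨r^2⟩ ≈ 70.9 nm^2

By definition ⟨r²⟩ = ∫ r^2 |χ(r)|² 4πr² dr.
The ratio of the moment integral to the normalization integral gives ⟨r²⟩ = 3·λ^2.
With λ = 4.86, ⟨r^2⟩ = 70.86.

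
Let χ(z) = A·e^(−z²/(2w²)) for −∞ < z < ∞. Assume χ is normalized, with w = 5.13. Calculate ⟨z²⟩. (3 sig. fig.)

The expectation value is the |χ|²-weighted average of z^2: ∫ z^2|χ|² dz.
Since the A² factors cancel between numerator and denominator, ⟨z²⟩ = w^2/2.
Putting w = 5.13 gives 13.16.

⟨z^2⟩ ≈ 13.2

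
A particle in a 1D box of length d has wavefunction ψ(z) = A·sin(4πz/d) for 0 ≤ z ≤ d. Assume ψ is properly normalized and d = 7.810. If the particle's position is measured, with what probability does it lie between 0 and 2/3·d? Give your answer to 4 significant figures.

P = ∫_{0}^{2/3·d} |ψ(z)|² dz.
With A² fixed by ∫|ψ|² = 1, i.e. A² = (d/2)^(−1), substitute and integrate.
Let u = z/d; then A² and the length scale cancel, so P = ∫_{0}^{2/3} sin(4·π·u)^2 du ÷ ∫_{0}^{1} sin(4·π·u)^2 du.
Using ∫ sin(4·π·u)^2 du = u/2 - sin(4·π·u)·cos(4·π·u)/(8·π), the numerator is √(3)/(32·π) + 1/3 and the denominator is 1/2.
This works out to P = √(3)/(16·π) + 2/3.

P ≈ 0.7011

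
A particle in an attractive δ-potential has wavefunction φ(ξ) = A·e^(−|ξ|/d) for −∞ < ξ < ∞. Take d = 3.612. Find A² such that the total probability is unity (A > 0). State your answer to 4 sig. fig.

A^2 ≈ 0.2769

The normalization condition is ∫|φ|² dξ = 1 from −∞ to ∞.
With ∫₀^∞ ξ^0 e^(−αξ) dξ = 0!/α^1, carrying out the integral gives A² · d.
So A² = (d)^(−1).
With d = 3.612: A² = 0.27685 and A = 0.52617.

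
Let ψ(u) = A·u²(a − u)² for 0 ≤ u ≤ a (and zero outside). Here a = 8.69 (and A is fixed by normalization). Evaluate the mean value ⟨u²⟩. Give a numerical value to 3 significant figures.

⟨u^2⟩ ≈ 20.6

By definition ⟨u²⟩ = ∫ u^2 |ψ(u)|² du.
Expanding the polynomial and integrating term by term, evaluating both integrals, ⟨u²⟩ = 3·a^2/11.
With a = 8.69, ⟨u^2⟩ = 20.60.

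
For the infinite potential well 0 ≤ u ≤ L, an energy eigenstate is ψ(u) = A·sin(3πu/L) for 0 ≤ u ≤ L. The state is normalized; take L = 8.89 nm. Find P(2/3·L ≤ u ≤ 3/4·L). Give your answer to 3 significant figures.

|ψ|² is the probability density, so P = ∫_{2/3·L}^{3/4·L} |ψ|² du.
Since A² = 1/(L/2), this is the region integral divided by the full normalization integral.
In terms of t = u/L (A² and the length scale cancel between numerator and denominator), P = [∫_{2/3}^{3/4} sin(3·π·t)^2 dt] / [∫_{0}^{1} sin(3·π·t)^2 dt].
With ∫ sin(3·π·t)^2 dt = t/2 - sin(6·π·t)/(12·π) + C, the region integral is 1/24 - 1/(12·π) and the full one is 1/2.
Evaluating gives P = (-2 + π)/(12·π).

P ≈ 0.0303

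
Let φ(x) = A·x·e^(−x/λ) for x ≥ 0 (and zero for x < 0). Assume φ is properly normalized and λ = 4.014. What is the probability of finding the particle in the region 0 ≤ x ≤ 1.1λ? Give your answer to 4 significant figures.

P ≈ 0.3773

|φ|² is the probability density, so P = ∫_{0}^{1.1λ} |φ|² dx.
With A² fixed by ∫|φ|² = 1, i.e. A² = (λ^3/4)^(−1), substitute and integrate.
In terms of u = x/λ (A² and the length scale cancel between numerator and denominator), P = [∫_{0}^{1.1} u^2·e^(-2·u) du] / [∫_{0}^{∞} u^2·e^(-2·u) du].
With ∫ u^2·e^(-2·u) du = -(2·u^2 + 2·u + 1)·e^(-2·u)/4 + C, the region integral is 1/4 - 281·e^(-11/5)/200 and the full one is 1/4.
Taking the ratio, P = 0.37729.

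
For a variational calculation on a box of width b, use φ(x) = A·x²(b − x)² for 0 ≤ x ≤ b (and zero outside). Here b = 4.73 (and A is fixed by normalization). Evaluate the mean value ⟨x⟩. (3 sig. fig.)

⟨x⟩ ≈ 2.37

By definition ⟨x⟩ = ∫ x |φ(x)|² dx.
Expanding the polynomial and integrating term by term, evaluating both integrals, ⟨x⟩ = b/2.
With b = 4.73, ⟨x⟩ = 2.365.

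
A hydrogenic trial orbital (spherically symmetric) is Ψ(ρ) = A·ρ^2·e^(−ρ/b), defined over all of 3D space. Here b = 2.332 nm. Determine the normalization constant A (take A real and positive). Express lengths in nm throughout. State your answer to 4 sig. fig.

The normalization condition is ∫|Ψ|² 4πρ² dρ = 1 from 0 to ∞.
In 3D with spherical symmetry the volume element is 4πρ² dρ.
The integral (without the A² prefactor) comes out to 45·π·b^7/2.
Setting this equal to 1 gives A² = 1/(45·π·b^7/2).
Plugging in b = 2.332 yields A = 0.0061416.

A ≈ 0.006142 nm^(-7/2)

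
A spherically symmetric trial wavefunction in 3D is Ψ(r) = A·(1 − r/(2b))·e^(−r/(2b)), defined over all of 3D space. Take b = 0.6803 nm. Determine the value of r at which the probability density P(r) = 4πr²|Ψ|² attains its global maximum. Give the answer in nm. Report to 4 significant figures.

r ≈ 3.562 nm

Differentiate P(r) = 4πr²|Ψ|² with respect to r and set to zero.
Solving yields r = b·(√(5) + 3).
With b = 0.6803, the most probable radial distance is 3.5621 nm.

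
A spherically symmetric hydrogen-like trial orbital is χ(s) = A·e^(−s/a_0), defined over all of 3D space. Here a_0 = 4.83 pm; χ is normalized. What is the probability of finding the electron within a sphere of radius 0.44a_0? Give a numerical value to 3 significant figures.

P ≈ 0.0596

Integrate the radial probability density 4πs²|χ|² over s ≤ 0.44a_0.
A² is fixed by ∫₀^∞ 4πs²|χ|² ds = 1, i.e. A² = (π·a_0^3)^(−1).
In terms of u = s/a_0 (A², 4π and the length scale all cancel between numerator and denominator), P = [∫_{0}^{0.44} u^2·e^(-2·u) du] / [∫_{0}^{∞} u^2·e^(-2·u) du].
With ∫ u^2·e^(-2·u) du = -(2·u^2 + 2·u + 1)·e^(-2·u)/4 + C, the region integral is 1/4 - 1417·e^(-22/25)/2500 and the full one is 1/4.
Taking the ratio yields P = 0.05960.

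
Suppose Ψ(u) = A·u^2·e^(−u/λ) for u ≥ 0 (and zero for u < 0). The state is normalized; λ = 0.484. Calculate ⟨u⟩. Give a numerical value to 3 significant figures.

The expectation value is the |Ψ|²-weighted average of u: ∫ u|Ψ|² du.
Evaluating both integrals, ⟨u⟩ = 5·λ/2.
With λ = 0.484, ⟨u⟩ = 1.210.

⟨u⟩ ≈ 1.21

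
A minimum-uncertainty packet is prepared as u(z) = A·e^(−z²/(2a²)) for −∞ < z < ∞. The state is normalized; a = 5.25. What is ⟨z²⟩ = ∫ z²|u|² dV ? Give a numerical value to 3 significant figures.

⟨z^2⟩ ≈ 13.8

⟨z²⟩ = ∫ z^2 |u|² dz over the full domain.
Differentiating ∫e^(−αz²) dz = √(π/α) under α to get the higher moments, the ratio of the moment integral to the normalization integral gives ⟨z²⟩ = a^2/2.
Putting a = 5.25 gives 13.78.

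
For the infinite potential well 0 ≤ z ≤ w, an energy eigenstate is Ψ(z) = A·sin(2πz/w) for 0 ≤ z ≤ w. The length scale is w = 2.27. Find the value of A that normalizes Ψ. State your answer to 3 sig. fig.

A ≈ 0.939

The normalization condition is ∫|Ψ|² dz = 1 from 0 to w.
Using sin²θ = (1 − cos 2θ)/2, with Ψ = A·sin(2πz/w), the integral evaluates to A²·[w/2].
Substituting w = 2.27 gives A² = 0.8811, so A = 0.9386.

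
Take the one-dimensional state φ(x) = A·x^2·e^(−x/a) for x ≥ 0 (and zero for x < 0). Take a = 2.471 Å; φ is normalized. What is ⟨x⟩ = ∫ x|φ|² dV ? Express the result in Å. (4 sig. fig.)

The expectation value is the |φ|²-weighted average of x: ∫ x|φ|² dx.
Evaluating both integrals, ⟨x⟩ = 5·a/2.
Putting a = 2.471 gives 6.1775.

⟨x⟩ ≈ 6.178 Å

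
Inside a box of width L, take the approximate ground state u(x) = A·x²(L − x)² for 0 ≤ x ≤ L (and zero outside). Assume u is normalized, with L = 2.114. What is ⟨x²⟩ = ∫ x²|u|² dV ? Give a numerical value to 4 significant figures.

The expectation value is the |u|²-weighted average of x^2: ∫ x^2|u|² dx.
Expanding the polynomial and integrating term by term, the ratio of the moment integral to the normalization integral gives ⟨x²⟩ = 3·L^2/11.
Putting L = 2.114 gives 1.2188.

⟨x^2⟩ ≈ 1.219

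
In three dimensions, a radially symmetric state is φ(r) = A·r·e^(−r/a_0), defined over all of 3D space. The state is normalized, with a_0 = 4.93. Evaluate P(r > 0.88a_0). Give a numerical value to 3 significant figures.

P ≈ 0.966

Integrate the radial probability density 4πr²|φ|² over r > 0.88a_0.
The full normalization integral is A²·[3·π·a_0^5] = 1, fixing A².
In terms of u = r/a_0 (A², 4π and the length scale all cancel between numerator and denominator), P = [∫_{0.88}^{∞} u^4·e^(-2·u) du] / [∫_{0}^{∞} u^4·e^(-2·u) du].
Using ∫ u^4·e^(-2·u) du = -(u^4/2 + u^3 + 3·u^2/2 + 3·u/2 + 3/4)·e^(-2·u), the numerator is ≈ 0.72481 and the denominator is 3/4.
The region integral divided by the full integral gives P = 0.9664.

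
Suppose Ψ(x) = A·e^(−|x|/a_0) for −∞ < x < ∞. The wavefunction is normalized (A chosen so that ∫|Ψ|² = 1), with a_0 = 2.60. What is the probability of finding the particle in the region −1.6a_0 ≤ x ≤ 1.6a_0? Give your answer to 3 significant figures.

|Ψ|² is the probability density, so P = ∫_{−1.6a_0}^{1.6a_0} |Ψ|² dx.
The normalization integral ∫|Ψ|²dx over the whole domain equals a_0·A², and A² cancels in the ratio.
Both integrals are even about x = 0, so only the x ≥ 0 halves are needed (the factors of 2 cancel). In terms of u = x/a_0 (A² and the length scale cancel between numerator and denominator), P = [∫_{0}^{1.6} e^(-2·u) du] / [∫_{0}^{∞} e^(-2·u) du].
An antiderivative of e^(-2·u) is -e^(-2·u)/2; evaluating from 0 to 1.6 gives 1/2 - e^(-16/5)/2, while the full integral is 1/2.
Evaluating gives P = 0.9592.

P ≈ 0.959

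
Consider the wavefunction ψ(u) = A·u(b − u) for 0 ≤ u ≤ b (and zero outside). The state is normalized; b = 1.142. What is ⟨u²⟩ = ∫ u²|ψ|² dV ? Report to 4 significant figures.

⟨u²⟩ = ∫ u^2 |ψ|² du over the full domain.
Evaluating both integrals, ⟨u²⟩ = 2·b^2/7.
With b = 1.142, ⟨u^2⟩ = 0.37262.

⟨u^2⟩ ≈ 0.3726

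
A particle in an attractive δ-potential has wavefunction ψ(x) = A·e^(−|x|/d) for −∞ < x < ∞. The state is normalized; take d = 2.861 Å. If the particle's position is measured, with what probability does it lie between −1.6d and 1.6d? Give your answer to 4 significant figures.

|ψ|² is the probability density, so P = ∫_{−1.6d}^{1.6d} |ψ|² dx.
Since A² = 1/(d), this is the region integral divided by the full normalization integral.
By symmetry take twice the x ≥ 0 contribution in numerator and denominator; the 2's cancel. Substituting u = x/d, A² and the length scale cancel in the ratio: P = ∫_{0}^{1.6} e^(-2·u) du / ∫_{0}^{∞} e^(-2·u) du.
With ∫ e^(-2·u) du = -e^(-2·u)/2 + C, the region integral is 1/2 - e^(-16/5)/2 and the full one is 1/2.
This works out to P = 0.95924.

P ≈ 0.9592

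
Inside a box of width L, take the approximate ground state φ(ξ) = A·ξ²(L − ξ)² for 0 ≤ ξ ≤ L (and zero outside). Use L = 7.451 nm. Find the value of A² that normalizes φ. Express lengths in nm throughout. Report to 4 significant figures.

A^2 ≈ 0.000008900 nm^(-9)

The normalization condition is ∫|φ|² dξ = 1 from 0 to L.
Carrying out the integral gives A² · L^9/630.
Setting this equal to 1 gives A² = 1/(L^9/630).
With L = 7.451: A² = 0.0000089004 and A = 0.0029834.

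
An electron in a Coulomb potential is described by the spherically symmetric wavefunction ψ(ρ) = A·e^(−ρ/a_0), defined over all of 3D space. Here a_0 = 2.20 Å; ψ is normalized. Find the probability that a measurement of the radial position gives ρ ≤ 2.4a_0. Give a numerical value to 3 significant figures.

P = ∫ |ψ|² 4πρ² dρ over ρ ≤ 2.4a_0.
Normalization gives A² = 1/(π·a_0^3).
In terms of u = ρ/a_0 (A², 4π and the length scale all cancel between numerator and denominator), P = [∫_{0}^{2.4} u^2·e^(-2·u) du] / [∫_{0}^{∞} u^2·e^(-2·u) du].
An antiderivative of u^2·e^(-2·u) is -(2·u^2 + 2·u + 1)·e^(-2·u)/4; evaluating from 0 to 2.4 gives 1/4 - 433·e^(-24/5)/100, while the full integral is 1/4.
Taking the ratio yields P = 0.8575.

P ≈ 0.857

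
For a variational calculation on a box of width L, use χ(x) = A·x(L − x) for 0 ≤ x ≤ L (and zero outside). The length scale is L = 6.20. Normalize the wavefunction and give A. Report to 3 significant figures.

Normalization requires ∫|χ|² dx = 1, integrated from 0 to L.
∫|χ|² dx = A²·(L^5/30).
Substituting L = 6.20 gives A² = 0.003275, so A = 0.05722.

A ≈ 0.0572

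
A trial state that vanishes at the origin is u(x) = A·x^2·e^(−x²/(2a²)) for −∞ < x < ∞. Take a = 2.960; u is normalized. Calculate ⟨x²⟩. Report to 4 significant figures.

By definition ⟨x²⟩ = ∫ x^2 |u(x)|² dx.
Evaluating both integrals, ⟨x²⟩ = 5·a^2/2.
With a = 2.960, ⟨x^2⟩ = 21.904.

⟨x^2⟩ ≈ 21.90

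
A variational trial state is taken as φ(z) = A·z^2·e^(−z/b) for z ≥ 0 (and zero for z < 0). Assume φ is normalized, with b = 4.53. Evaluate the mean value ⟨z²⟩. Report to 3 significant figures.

⟨z^2⟩ ≈ 154

By definition ⟨z²⟩ = ∫ z^2 |φ(z)|² dz.
With ∫₀^∞ z^6 e^(−αz) dz = 6!/α^7, evaluating both integrals, ⟨z²⟩ = 15·b^2/2.
With b = 4.53, ⟨z^2⟩ = 153.9.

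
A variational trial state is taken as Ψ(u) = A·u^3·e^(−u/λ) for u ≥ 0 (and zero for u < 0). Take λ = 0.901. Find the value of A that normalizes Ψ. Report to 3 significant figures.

We need A² ∫|f|² du = 1, taking the integral from 0 to ∞.
With ∫₀^∞ u^6 e^(−αu) du = 6!/α^7, ∫|Ψ|² du = A²·(45·λ^7/8).
Hence A² = 1/[45·λ^7/8].
With λ = 0.901: A² = 0.3688 and A = 0.6073.

A ≈ 0.607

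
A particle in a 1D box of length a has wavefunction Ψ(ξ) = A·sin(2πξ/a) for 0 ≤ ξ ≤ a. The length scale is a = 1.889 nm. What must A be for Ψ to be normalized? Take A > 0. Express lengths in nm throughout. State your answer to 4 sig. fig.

A ≈ 1.029 nm^(-1/2)

Normalization requires ∫|Ψ|² dξ = 1, integrated from 0 to a.
Using sin²θ = (1 − cos 2θ)/2, ∫|Ψ|² dξ = A²·(a/2).
Setting this equal to 1 gives A² = 1/(a/2).
Substituting a = 1.889 gives A² = 1.0588, so A = 1.0290.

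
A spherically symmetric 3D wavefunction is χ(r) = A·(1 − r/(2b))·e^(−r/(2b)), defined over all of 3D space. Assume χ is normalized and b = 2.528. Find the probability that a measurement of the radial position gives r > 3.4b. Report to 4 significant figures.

P = ∫ |χ|² 4πr² dr over r > 3.4b.
The full normalization integral is A²·[8·π·b^3] = 1, fixing A².
Substituting u = r/b, A², 4π and the length scale all cancel in the ratio: P = ∫_{3.4}^{∞} u^2·(1 - u/2)^2·e^(-u) du / ∫_{0}^{∞} u^2·(1 - u/2)^2·e^(-u) du.
Using ∫ u^2·(1 - u/2)^2·e^(-u) du = -(u^4/4 + u^2 + 2·u + 2)·e^(-u), the numerator is ≈ 1.79443 and the denominator is 2.
This evaluates to P = 0.89721.

P ≈ 0.8972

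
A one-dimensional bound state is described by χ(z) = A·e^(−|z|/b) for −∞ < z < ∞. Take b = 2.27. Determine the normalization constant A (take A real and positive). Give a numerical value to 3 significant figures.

Require ∫ |χ|² dz = 1 over the whole domain.
Recall ∫₀^∞ z^m e^(−z/β) dz = m!·β^(m+1), ∫|χ|² dz = A²·(b).
Substituting b = 2.27 gives A² = 0.4405, so A = 0.6637.

A ≈ 0.664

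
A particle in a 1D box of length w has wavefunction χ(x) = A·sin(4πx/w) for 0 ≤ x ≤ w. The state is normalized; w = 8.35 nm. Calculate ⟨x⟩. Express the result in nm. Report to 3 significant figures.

⟨x⟩ ≈ 4.18 nm

⟨x⟩ = ∫ x |χ|² dx over the full domain.
Using sin²θ = (1 − cos 2θ)/2, the ratio of the moment integral to the normalization integral gives ⟨x⟩ = w/2.
Putting w = 8.35 gives 4.175.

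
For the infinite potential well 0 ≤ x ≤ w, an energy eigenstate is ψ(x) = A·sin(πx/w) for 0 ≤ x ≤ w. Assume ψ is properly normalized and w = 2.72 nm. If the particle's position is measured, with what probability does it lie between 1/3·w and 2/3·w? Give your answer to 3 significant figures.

P ≈ 0.609

The probability is P = ∫ |ψ|² dx over [1/3·w, 2/3·w].
With A² fixed by ∫|ψ|² = 1, i.e. A² = (w/2)^(−1), substitute and integrate.
In terms of u = x/w (A² and the length scale cancel between numerator and denominator), P = [∫_{1/3}^{2/3} sin(π·u)^2 du] / [∫_{0}^{1} sin(π·u)^2 du].
With ∫ sin(π·u)^2 du = u/2 - sin(2·π·u)/(4·π) + C, the region integral is √(3)/(4·π) + 1/6 and the full one is 1/2.
Evaluating gives P = (√(3)/2 + π/3)/π.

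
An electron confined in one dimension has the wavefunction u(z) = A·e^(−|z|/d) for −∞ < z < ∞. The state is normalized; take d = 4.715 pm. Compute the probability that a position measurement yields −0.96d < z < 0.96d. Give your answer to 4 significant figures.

The probability is P = ∫ |u|² dz over [−0.96d, 0.96d].
With A² fixed by ∫|u|² = 1, i.e. A² = (d)^(−1), substitute and integrate.
Both integrals are even about z = 0, so only the z ≥ 0 halves are needed (the factors of 2 cancel). In terms of t = z/d (A² and the length scale cancel between numerator and denominator), P = [∫_{0}^{0.96} e^(-2·t) dt] / [∫_{0}^{∞} e^(-2·t) dt].
An antiderivative of e^(-2·t) is -e^(-2·t)/2; evaluating from 0 to 0.96 gives 1/2 - e^(-48/25)/2, while the full integral is 1/2.
The result is P = 0.85339.

P ≈ 0.8534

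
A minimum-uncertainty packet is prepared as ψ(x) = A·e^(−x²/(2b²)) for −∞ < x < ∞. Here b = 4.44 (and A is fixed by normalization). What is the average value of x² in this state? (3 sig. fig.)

The expectation value is the |ψ|²-weighted average of x^2: ∫ x^2|ψ|² dx.
Differentiating ∫e^(−αx²) dx = √(π/α) under α to get the higher moments, the ratio of the moment integral to the normalization integral gives ⟨x²⟩ = b^2/2.
Putting b = 4.44 gives 9.857.

⟨x^2⟩ ≈ 9.86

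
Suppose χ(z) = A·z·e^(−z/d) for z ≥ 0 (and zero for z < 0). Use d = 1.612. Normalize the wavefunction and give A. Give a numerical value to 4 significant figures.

We need A² ∫|f|² dz = 1, taking the integral from 0 to ∞.
Carrying out the integral gives A² · d^3/4.
Hence A² = 1/[d^3/4].
With d = 1.612: A² = 0.95492 and A = 0.97720.

A ≈ 0.9772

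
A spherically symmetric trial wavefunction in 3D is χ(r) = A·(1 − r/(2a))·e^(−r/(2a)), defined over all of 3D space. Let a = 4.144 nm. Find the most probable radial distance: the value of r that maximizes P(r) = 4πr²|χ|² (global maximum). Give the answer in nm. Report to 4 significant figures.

r ≈ 21.70 nm

The maximum of P(r) = 4πr²|χ|² occurs where its derivative vanishes.
This gives r = a·(√(5) + 3).
With a = 4.144, the most probable radial distance is 21.698 nm.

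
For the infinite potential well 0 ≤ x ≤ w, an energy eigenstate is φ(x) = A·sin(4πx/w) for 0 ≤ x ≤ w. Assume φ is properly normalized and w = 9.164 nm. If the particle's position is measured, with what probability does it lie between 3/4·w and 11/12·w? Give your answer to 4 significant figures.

|φ|² is the probability density, so P = ∫_{3/4·w}^{11/12·w} |φ|² dx.
With A² fixed by ∫|φ|² = 1, i.e. A² = (w/2)^(−1), substitute and integrate.
Let u = x/w; then A² and the length scale cancel, so P = ∫_{3/4}^{11/12} sin(4·π·u)^2 du ÷ ∫_{0}^{1} sin(4·π·u)^2 du.
With ∫ sin(4·π·u)^2 du = u/2 - sin(4·π·u)·cos(4·π·u)/(8·π) + C, the region integral is √(3)/(32·π) + 1/12 and the full one is 1/2.
This works out to P = (√(3)/16 + π/6)/π.

P ≈ 0.2011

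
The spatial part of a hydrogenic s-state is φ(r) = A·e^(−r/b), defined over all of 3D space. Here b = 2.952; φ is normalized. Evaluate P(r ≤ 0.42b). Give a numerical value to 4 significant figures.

P = ∫ |φ|² 4πr² dr over r ≤ 0.42b.
The full normalization integral is A²·[π·b^3] = 1, fixing A².
Substituting u = r/b, A², 4π and the length scale all cancel in the ratio: P = ∫_{0}^{0.42} u^2·e^(-2·u) du / ∫_{0}^{∞} u^2·e^(-2·u) du.
With ∫ u^2·e^(-2·u) du = -(2·u^2 + 2·u + 1)·e^(-2·u)/4 + C, the region integral is 1/4 - 2741·e^(-21/25)/5000 and the full one is 1/4.
This evaluates to P = 0.053345.

P ≈ 0.05335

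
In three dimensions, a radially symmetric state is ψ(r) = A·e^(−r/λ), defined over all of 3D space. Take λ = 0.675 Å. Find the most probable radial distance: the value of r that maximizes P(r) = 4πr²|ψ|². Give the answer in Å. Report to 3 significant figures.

r ≈ 0.675 Å

Set d/dr [P(r) = 4πr²|ψ|²] = 0 and solve for r > 0.
Solving yields r = λ.
With λ = 0.675, the most probable radial distance is 0.6750 Å.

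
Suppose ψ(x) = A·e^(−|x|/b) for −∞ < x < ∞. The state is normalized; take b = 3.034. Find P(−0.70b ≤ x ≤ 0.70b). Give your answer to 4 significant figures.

P ≈ 0.7534

The probability is P = ∫ |ψ|² dx over [−0.70b, 0.70b].
Since A² = 1/(b), this is the region integral divided by the full normalization integral.
By symmetry take twice the x ≥ 0 contribution in numerator and denominator; the 2's cancel. Substituting u = x/b, A² and the length scale cancel in the ratio: P = ∫_{0}^{0.70} e^(-2·u) du / ∫_{0}^{∞} e^(-2·u) du.
With ∫ e^(-2·u) du = -e^(-2·u)/2 + C, the region integral is 1/2 - e^(-7/5)/2 and the full one is 1/2.
The result is P = 0.75340.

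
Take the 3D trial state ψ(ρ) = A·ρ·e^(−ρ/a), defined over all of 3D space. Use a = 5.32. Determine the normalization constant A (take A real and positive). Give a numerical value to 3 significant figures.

A ≈ 0.00499

Normalization requires ∫|ψ|² 4πρ² dρ = 1, integrated from 0 to ∞.
∫|ψ|² 4πρ² dρ = A²·(3·π·a^5).
So A² = (3·π·a^5)^(−1).
With a = 5.32: A² = 0.00002490 and A = 0.004990.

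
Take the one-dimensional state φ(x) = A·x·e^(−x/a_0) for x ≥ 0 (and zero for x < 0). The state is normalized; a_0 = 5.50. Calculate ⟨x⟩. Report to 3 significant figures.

⟨x⟩ ≈ 8.25

⟨x⟩ = ∫ x |φ|² dx over the full domain.
Recall ∫₀^∞ x^m e^(−x/β) dx = m!·β^(m+1), since the A² factors cancel between numerator and denominator, ⟨x⟩ = 3·a_0/2.
With a_0 = 5.50, ⟨x⟩ = 8.250.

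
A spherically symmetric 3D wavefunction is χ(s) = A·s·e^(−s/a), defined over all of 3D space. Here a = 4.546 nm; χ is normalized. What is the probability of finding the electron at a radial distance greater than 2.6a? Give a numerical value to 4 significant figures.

With dV = 4πs²ds, the probability is ∫|χ|² dV over s > 2.6a.
A² is fixed by ∫₀^∞ 4πs²|χ|² ds = 1, i.e. A² = (3·π·a^5)^(−1).
In terms of u = s/a (A², 4π and the length scale all cancel between numerator and denominator), P = [∫_{2.6}^{∞} u^4·e^(-2·u) du] / [∫_{0}^{∞} u^4·e^(-2·u) du].
An antiderivative of u^4·e^(-2·u) is -(u^4/2 + u^3 + 3·u^2/2 + 3·u/2 + 3/4)·e^(-2·u); evaluating from 2.6 to ∞ gives ≈ 0.304596, while the full integral is 3/4.
The region integral divided by the full integral gives P = 0.40613.

P ≈ 0.4061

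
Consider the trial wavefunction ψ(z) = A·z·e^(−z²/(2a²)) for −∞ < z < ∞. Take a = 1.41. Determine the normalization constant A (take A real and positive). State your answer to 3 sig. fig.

A ≈ 0.634

Normalization requires ∫|ψ|² dz = 1, integrated from −∞ to ∞.
With ∫_{−∞}^{∞} z^(2m) e^(−αz²) dz = (2m−1)!!·√π / (2^m α^(m+1/2)), with ψ = A·z·e^(−z²/(2a²)), the integral evaluates to A²·[√(π)·a^3/2].
Setting this equal to 1 gives A² = 1/(√(π)·a^3/2).
Substituting a = 1.41 gives A² = 0.4025, so A = 0.6345.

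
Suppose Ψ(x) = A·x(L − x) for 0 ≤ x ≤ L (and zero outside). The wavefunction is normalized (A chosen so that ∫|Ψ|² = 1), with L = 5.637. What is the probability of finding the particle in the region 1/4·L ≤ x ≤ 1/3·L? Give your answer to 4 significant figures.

P ≈ 0.1064

The probability is P = ∫ |Ψ|² dx over [1/4·L, 1/3·L].
The normalization integral ∫|Ψ|²dx over the whole domain equals L^5/30·A², and A² cancels in the ratio.
In terms of u = x/L (A² and the length scale cancel between numerator and denominator), P = [∫_{1/4}^{1/3} u^2·(1 - u)^2 du] / [∫_{0}^{1} u^2·(1 - u)^2 du].
Using ∫ u^2·(1 - u)^2 du = u^3·(6·u^2 - 15·u + 10)/30, the numerator is ≈ 0.00354536 and the denominator is 1/30.
Evaluating gives P = 0.10636.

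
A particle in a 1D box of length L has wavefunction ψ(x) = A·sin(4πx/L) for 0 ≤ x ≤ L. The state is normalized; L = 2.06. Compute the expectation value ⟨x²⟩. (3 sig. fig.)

⟨x^2⟩ ≈ 1.40

The expectation value is the |ψ|²-weighted average of x^2: ∫ x^2|ψ|² dx.
Evaluating both integrals, ⟨x²⟩ = -L^2/(32·π^2) + L^2/3.
With L = 2.06, ⟨x^2⟩ = 1.401.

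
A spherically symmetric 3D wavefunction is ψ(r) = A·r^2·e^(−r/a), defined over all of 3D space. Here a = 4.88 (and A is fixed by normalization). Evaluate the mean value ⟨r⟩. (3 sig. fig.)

⟨r⟩ ≈ 17.1

The expectation value is the |ψ|²-weighted average of r: ∫ r|ψ|² 4πr² dr.
Evaluating both integrals, ⟨r⟩ = 7·a/2.
Putting a = 4.88 gives 17.08.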